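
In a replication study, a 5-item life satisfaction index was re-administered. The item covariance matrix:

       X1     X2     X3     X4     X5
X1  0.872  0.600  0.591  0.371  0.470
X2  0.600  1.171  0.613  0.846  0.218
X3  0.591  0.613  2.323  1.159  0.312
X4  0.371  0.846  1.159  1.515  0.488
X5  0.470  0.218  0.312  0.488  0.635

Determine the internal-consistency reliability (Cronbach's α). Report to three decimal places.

Cronbach's α = 0.794

Σσ²ᵢ = 0.872 + 1.171 + 2.323 + 1.515 + 0.635 = 6.516
Σ_{i<j} σ_ij = 5.668
Var(T) = 6.516 + 2 × 5.668 = 17.852
α = (k/(k−1))·(1 − Σσ²ᵢ/Var(T)) = (5/4)·(1 − 6.516/17.852) = 0.794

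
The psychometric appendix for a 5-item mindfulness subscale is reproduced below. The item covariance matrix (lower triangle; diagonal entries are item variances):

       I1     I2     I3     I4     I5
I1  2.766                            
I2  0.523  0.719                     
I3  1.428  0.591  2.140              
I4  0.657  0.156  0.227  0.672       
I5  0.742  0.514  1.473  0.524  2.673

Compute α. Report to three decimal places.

ΣVar(i) = 2.766 + 0.719 + 2.140 + 0.672 + 2.673 = 8.970
Sum of off-diagonal covariances = 6.835
σ²_total = 8.970 + 2 × 6.835 = 22.640
α = (k/(k−1))·(1 − ΣVar(i)/σ²_total) = (5/4)·(1 − 8.970/22.640) = 0.755

α = 0.755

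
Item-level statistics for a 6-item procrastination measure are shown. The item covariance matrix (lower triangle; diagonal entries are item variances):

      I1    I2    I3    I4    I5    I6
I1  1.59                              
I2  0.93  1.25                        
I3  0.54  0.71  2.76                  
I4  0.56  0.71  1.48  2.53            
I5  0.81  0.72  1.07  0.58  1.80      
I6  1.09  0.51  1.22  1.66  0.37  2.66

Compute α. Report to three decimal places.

α = 0.808

Σσᵢ² = 1.59 + 1.25 + 2.76 + 2.53 + 1.80 + 2.66 = 12.59
Sum of off-diagonal covariances = 12.96
total variance = 12.59 + 2 × 12.96 = 38.51
α = (k/(k−1))·(1 − Σσᵢ²/total variance) = (6/5)·(1 − 12.59/38.51) = 0.808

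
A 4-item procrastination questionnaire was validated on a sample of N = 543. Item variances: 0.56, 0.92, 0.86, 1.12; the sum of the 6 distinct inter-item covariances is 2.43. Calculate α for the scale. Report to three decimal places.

ΣVar(i) = 0.56 + 0.92 + 0.86 + 1.12 = 3.46
Sum of distinct covariances = 2.43
total variance = ΣVar(i) + 2·Σcov = 3.46 + 2 × 2.43 = 8.32
α = (4/3)·(1 − 3.46/8.32) = 0.779

α = 0.779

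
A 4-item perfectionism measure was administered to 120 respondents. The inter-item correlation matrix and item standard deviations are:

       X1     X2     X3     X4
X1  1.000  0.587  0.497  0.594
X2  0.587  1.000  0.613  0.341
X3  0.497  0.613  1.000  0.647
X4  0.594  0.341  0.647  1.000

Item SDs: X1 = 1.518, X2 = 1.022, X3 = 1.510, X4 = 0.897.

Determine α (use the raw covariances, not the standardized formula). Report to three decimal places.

Σσ²ᵢ = 1.518² + 1.022² + 1.510² + 0.897² = 6.4335
Covariances σ_ij = r_ij · s_i · s_j:
  σ(X1,X2) = 0.587 × 1.518 × 1.022 = 0.9107
  σ(X1,X3) = 0.497 × 1.518 × 1.510 = 1.1392
  σ(X1,X4) = 0.594 × 1.518 × 0.897 = 0.8088
  σ(X2,X3) = 0.613 × 1.022 × 1.510 = 0.9460
  σ(X2,X4) = 0.341 × 1.022 × 0.897 = 0.3126
  σ(X3,X4) = 0.647 × 1.510 × 0.897 = 0.8763
σ²_T = Σσ²ᵢ + 2·Σσ_ij = 6.4335 + 2 × 4.9936 = 16.4207
α = (4/3)·(1 − 6.4335/16.4207) = 0.811

α = 0.811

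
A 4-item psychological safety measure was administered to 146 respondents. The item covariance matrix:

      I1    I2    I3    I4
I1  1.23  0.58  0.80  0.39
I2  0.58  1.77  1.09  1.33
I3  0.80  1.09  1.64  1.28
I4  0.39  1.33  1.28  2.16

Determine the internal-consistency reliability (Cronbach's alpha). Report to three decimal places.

Cronbach's alpha = 0.822

Σσ²ᵢ = 1.23 + 1.77 + 1.64 + 2.16 = 6.80
Sum of off-diagonal covariances = 5.47
σ²_T = 6.80 + 2 × 5.47 = 17.74
α = (k/(k−1))·(1 − Σσ²ᵢ/σ²_T) = (4/3)·(1 − 6.80/17.74) = 0.822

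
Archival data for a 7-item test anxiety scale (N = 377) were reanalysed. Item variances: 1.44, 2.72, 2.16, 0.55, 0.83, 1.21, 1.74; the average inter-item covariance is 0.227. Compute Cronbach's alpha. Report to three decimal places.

sum of item variances = 1.44 + 2.72 + 2.16 + 0.55 + 0.83 + 1.21 + 1.74 = 10.65
Sum of the 21 distinct covariances = 21 × 0.227 = 4.767
σ²_total = sum of item variances + 2·Σcov = 10.65 + 2 × 4.767 = 20.184
α = (7/6)·(1 − 10.65/20.184) = 0.551

Cronbach's alpha = 0.551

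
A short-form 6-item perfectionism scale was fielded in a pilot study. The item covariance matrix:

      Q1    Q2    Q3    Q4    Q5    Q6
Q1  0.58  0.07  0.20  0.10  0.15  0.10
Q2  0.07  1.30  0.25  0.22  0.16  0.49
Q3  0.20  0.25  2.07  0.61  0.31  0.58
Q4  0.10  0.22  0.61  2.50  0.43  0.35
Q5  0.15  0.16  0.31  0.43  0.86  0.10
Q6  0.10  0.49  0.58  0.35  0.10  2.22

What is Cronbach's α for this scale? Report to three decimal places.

ΣVar(i) = 0.58 + 1.30 + 2.07 + 2.50 + 0.86 + 2.22 = 9.53
Sum of the distinct covariances = 4.12
σ²_total = 9.53 + 2 × 4.12 = 17.77
α = (k/(k−1))·(1 − ΣVar(i)/σ²_total) = (6/5)·(1 − 9.53/17.77) = 0.556

α = 0.556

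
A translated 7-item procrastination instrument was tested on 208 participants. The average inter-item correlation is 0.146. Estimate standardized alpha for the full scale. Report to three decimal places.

Standardized α = k·r̄ / (1 + (k−1)·r̄) = 7 × 0.146 / (1 + 6 × 0.146)
  = 1.0220 / 1.8760 = 0.545

standardized alpha = 0.545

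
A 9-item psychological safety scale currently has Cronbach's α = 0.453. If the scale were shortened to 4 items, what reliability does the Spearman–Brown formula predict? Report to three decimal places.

predicted reliability = 0.269

Length factor m = 4/9 = 0.4444
α' = m·α / (1 − (1−m)·α)
   = 4/9 × 0.453 / (1 − (1 − 4/9) × 0.453)
   = 0.2013 / 0.7483 = 0.269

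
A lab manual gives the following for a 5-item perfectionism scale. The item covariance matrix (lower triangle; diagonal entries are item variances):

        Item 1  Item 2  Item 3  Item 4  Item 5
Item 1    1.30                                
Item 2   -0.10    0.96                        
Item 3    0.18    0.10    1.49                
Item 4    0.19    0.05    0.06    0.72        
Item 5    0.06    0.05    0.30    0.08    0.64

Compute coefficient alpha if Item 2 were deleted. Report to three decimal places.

Remaining items: Item 1, Item 3, Item 4, Item 5 (k = 4).
sum of item variances = 1.30 + 1.49 + 0.72 + 0.64 = 4.15
Var(T) = 4.15 + 2 × 0.87 = 5.89
α (item deleted) = (4/3)·(1 − 4.15/5.89) = 0.394

α = 0.394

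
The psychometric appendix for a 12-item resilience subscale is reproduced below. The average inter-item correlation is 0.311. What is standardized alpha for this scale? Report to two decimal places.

Standardized α = k·r̄ / (1 + (k−1)·r̄) = 12 × 0.311 / (1 + 11 × 0.311)
  = 3.7320 / 4.4210 = 0.84

standardized alpha = 0.84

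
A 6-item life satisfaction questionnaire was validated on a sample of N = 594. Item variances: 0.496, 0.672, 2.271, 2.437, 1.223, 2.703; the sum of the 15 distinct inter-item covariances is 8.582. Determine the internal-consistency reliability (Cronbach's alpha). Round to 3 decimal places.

α = 0.764

sum of item variances = 0.496 + 0.672 + 2.271 + 2.437 + 1.223 + 2.703 = 9.802
Sum of distinct covariances = 8.582
σ²_T = sum of item variances + 2·Σcov = 9.802 + 2 × 8.582 = 26.966
α = (6/5)·(1 − 9.802/26.966) = 0.764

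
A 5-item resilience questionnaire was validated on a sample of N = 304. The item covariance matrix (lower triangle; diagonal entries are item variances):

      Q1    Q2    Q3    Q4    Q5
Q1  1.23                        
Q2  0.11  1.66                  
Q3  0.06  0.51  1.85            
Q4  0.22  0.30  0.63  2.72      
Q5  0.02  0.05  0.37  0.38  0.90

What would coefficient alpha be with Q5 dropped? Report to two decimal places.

Remaining items: Q1, Q2, Q3, Q4 (k = 4).
ΣVar(i) = 1.23 + 1.66 + 1.85 + 2.72 = 7.46
total variance = 7.46 + 2 × 1.83 = 11.12
α (item deleted) = (4/3)·(1 − 7.46/11.12) = 0.44

α = 0.44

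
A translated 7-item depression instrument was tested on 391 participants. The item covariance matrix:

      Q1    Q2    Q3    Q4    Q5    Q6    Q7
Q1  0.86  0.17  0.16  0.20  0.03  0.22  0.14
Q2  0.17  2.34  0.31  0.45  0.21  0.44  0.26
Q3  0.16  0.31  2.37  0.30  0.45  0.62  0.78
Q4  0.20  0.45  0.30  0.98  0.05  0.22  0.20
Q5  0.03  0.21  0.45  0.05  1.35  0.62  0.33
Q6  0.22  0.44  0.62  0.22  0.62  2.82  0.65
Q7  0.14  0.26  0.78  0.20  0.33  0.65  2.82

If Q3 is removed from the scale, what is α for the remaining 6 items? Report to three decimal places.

Remaining items: Q1, Q2, Q4, Q5, Q6, Q7 (k = 6).
ΣVar(i) = 0.86 + 2.34 + 0.98 + 1.35 + 2.82 + 2.82 = 11.17
Var(T) = 11.17 + 2 × 4.19 = 19.55
α (item deleted) = (6/5)·(1 − 11.17/19.55) = 0.514

α = 0.514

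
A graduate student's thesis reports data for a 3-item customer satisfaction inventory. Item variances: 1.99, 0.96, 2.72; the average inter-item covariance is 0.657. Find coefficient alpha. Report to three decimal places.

sum of item variances = 1.99 + 0.96 + 2.72 = 5.67
Sum of the 3 distinct covariances = 3 × 0.657 = 1.971
σ²_T = sum of item variances + 2·Σcov = 5.67 + 2 × 1.971 = 9.612
α = (3/2)·(1 − 5.67/9.612) = 0.615

coefficient alpha = 0.615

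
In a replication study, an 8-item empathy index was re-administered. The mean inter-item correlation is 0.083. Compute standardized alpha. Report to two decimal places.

Standardized α = k·r̄ / (1 + (k−1)·r̄) = 8 × 0.083 / (1 + 7 × 0.083)
  = 0.6640 / 1.5810 = 0.42

α = 0.42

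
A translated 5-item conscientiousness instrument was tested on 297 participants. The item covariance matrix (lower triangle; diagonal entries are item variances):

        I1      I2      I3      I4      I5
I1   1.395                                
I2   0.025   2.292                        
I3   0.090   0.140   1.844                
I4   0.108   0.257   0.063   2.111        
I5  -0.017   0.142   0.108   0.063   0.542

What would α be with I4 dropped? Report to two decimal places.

Remaining items: I1, I2, I3, I5 (k = 4).
ΣVar(i) = 1.395 + 2.292 + 1.844 + 0.542 = 6.073
total variance = 6.073 + 2 × 0.488 = 7.049
α (item deleted) = (4/3)·(1 − 6.073/7.049) = 0.18

α = 0.18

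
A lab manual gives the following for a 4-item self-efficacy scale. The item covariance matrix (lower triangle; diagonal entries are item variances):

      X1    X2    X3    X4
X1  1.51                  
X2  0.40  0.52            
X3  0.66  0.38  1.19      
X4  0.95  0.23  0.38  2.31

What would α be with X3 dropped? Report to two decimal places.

α = 0.63

Remaining items: X1, X2, X4 (k = 3).
sum of item variances = 1.51 + 0.52 + 2.31 = 4.34
Var(T) = 4.34 + 2 × 1.58 = 7.50
α (item deleted) = (3/2)·(1 − 4.34/7.50) = 0.63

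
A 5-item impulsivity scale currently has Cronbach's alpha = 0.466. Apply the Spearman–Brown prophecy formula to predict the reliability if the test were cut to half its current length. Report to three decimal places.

predicted reliability = 0.304

Length factor m = 1/2
α' = m·α / (1 − (1−m)·α)
   = 1/2 × 0.466 / (1 − (1 − 1/2) × 0.466)
   = 0.2330 / 0.7670 = 0.304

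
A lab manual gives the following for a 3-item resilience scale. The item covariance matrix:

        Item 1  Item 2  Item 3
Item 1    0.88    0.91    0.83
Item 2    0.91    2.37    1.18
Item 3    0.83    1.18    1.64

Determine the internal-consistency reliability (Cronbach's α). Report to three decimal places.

Σσ²ᵢ = 0.88 + 2.37 + 1.64 = 4.89
Σ_{i<j} σ_ij = 2.92
σ²_T = 4.89 + 2 × 2.92 = 10.73
α = (k/(k−1))·(1 − Σσ²ᵢ/σ²_T) = (3/2)·(1 − 4.89/10.73) = 0.816

Cronbach's α = 0.816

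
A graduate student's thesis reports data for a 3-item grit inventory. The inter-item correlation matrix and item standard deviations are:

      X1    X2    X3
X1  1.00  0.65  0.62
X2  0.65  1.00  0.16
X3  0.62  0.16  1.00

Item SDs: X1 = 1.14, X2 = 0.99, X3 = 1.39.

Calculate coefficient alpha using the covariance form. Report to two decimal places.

α = 0.72

Σσ²ᵢ = 1.14² + 0.99² + 1.39² = 4.2118
Covariances σ_ij = r_ij · s_i · s_j:
  σ(X1,X2) = 0.65 × 1.14 × 0.99 = 0.7336
  σ(X1,X3) = 0.62 × 1.14 × 1.39 = 0.9825
  σ(X2,X3) = 0.16 × 0.99 × 1.39 = 0.2202
σ²_T = Σσ²ᵢ + 2·Σσ_ij = 4.2118 + 2 × 1.9363 = 8.0844
α = (3/2)·(1 − 4.2118/8.0844) = 0.72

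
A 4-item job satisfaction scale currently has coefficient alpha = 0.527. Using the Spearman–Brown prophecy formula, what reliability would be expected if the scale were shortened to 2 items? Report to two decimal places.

predicted reliability = 0.36

Length factor m = 2/4 = 0.5000
α' = m·α / (1 − (1−m)·α)
   = 2/4 × 0.527 / (1 − (1 − 2/4) × 0.527)
   = 0.2635 / 0.7365 = 0.36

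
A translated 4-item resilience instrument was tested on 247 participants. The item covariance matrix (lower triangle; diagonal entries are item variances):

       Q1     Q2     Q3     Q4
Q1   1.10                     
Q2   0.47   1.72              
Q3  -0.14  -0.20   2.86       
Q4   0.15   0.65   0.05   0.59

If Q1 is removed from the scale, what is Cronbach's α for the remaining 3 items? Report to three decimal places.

Remaining items: Q2, Q3, Q4 (k = 3).
Σσᵢ² = 1.72 + 2.86 + 0.59 = 5.17
σ²_total = 5.17 + 2 × 0.50 = 6.17
α (item deleted) = (3/2)·(1 − 5.17/6.17) = 0.243

Cronbach's α = 0.243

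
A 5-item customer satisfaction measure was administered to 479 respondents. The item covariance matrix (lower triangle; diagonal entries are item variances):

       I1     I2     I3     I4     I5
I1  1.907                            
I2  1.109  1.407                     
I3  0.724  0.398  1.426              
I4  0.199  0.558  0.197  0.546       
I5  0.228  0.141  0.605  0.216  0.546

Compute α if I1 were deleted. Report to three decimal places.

α = 0.692

Remaining items: I2, I3, I4, I5 (k = 4).
Σσ²ᵢ = 1.407 + 1.426 + 0.546 + 0.546 = 3.925
Var(T) = 3.925 + 2 × 2.115 = 8.155
α (item deleted) = (4/3)·(1 − 3.925/8.155) = 0.692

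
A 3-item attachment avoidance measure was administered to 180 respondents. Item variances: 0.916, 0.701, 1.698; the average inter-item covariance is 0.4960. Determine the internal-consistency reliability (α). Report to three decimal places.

α = 0.710

sum of item variances = 0.916 + 0.701 + 1.698 = 3.315
Sum of the 3 distinct covariances = 3 × 0.4960 = 1.4880
σ²_total = sum of item variances + 2·Σcov = 3.315 + 2 × 1.4880 = 6.2910
α = (3/2)·(1 − 3.315/6.2910) = 0.710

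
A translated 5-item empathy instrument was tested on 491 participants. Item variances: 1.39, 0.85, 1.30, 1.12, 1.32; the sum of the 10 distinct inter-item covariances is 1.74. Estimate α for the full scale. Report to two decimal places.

α = 0.46

Σσᵢ² = 1.39 + 0.85 + 1.30 + 1.12 + 1.32 = 5.98
Sum of distinct covariances = 1.74
total variance = Σσᵢ² + 2·Σcov = 5.98 + 2 × 1.74 = 9.46
α = (5/4)·(1 − 5.98/9.46) = 0.46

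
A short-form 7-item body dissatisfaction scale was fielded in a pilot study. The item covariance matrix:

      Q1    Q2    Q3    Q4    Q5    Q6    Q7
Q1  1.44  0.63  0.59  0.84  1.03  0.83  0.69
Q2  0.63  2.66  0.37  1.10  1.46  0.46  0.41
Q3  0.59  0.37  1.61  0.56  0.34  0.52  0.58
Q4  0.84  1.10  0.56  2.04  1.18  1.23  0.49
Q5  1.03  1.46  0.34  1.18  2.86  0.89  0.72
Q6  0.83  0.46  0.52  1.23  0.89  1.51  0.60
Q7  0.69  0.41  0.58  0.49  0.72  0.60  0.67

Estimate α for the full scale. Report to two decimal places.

α = 0.83

sum of item variances = 1.44 + 2.66 + 1.61 + 2.04 + 2.86 + 1.51 + 0.67 = 12.79
Sum of the distinct covariances = 15.52
Var(T) = 12.79 + 2 × 15.52 = 43.83
α = (k/(k−1))·(1 − sum of item variances/Var(T)) = (7/6)·(1 − 12.79/43.83) = 0.83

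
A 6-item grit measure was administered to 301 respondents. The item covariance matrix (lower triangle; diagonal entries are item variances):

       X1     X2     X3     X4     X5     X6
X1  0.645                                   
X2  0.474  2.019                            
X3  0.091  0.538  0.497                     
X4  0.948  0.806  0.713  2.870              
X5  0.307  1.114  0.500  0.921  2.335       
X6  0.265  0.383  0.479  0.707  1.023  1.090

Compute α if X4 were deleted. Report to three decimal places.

Remaining items: X1, X2, X3, X5, X6 (k = 5).
Σσᵢ² = 0.645 + 2.019 + 0.497 + 2.335 + 1.090 = 6.586
σ²_T = 6.586 + 2 × 5.174 = 16.934
α (item deleted) = (5/4)·(1 − 6.586/16.934) = 0.764

α = 0.764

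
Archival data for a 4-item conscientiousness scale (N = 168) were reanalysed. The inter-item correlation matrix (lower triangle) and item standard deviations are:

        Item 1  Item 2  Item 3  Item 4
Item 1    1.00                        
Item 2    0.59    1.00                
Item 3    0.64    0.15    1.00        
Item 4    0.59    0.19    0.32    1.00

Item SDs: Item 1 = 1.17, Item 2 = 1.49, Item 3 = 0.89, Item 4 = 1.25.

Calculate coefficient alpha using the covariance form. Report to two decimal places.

α = 0.72

Σσ²ᵢ = 1.17² + 1.49² + 0.89² + 1.25² = 5.9436
Covariances σ_ij = r_ij · s_i · s_j:
  σ(Item 1,Item 2) = 0.59 × 1.17 × 1.49 = 1.0285
  σ(Item 1,Item 3) = 0.64 × 1.17 × 0.89 = 0.6664
  σ(Item 1,Item 4) = 0.59 × 1.17 × 1.25 = 0.8629
  σ(Item 2,Item 3) = 0.15 × 1.49 × 0.89 = 0.1989
  σ(Item 2,Item 4) = 0.19 × 1.49 × 1.25 = 0.3539
  σ(Item 3,Item 4) = 0.32 × 0.89 × 1.25 = 0.3560
σ²_T = Σσ²ᵢ + 2·Σσ_ij = 5.9436 + 2 × 3.4666 = 12.8768
α = (4/3)·(1 − 5.9436/12.8768) = 0.72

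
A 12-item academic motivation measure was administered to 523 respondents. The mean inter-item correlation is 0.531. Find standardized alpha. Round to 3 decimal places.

Standardized α = k·r̄ / (1 + (k−1)·r̄) = 12 × 0.531 / (1 + 11 × 0.531)
  = 6.3720 / 6.8410 = 0.931

α = 0.931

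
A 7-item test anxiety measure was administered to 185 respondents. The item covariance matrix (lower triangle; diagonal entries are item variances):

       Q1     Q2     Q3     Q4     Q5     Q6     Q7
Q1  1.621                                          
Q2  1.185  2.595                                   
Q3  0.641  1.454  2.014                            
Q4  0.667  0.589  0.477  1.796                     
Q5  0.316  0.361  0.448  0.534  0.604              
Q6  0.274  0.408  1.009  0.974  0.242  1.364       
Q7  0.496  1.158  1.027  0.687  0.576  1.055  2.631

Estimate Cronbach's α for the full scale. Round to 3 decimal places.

α = 0.814

Σσᵢ² = 1.621 + 2.595 + 2.014 + 1.796 + 0.604 + 1.364 + 2.631 = 12.625
Sum of the distinct covariances = 14.578
total variance = 12.625 + 2 × 14.578 = 41.781
α = (k/(k−1))·(1 − Σσᵢ²/total variance) = (7/6)·(1 − 12.625/41.781) = 0.814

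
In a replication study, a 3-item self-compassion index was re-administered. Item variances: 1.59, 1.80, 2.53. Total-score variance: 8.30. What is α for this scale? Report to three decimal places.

Σσ²ᵢ = 1.59 + 1.80 + 2.53 = 5.92
α = (k/(k−1))·(1 − Σσ²ᵢ/total variance) = (3/2)·(1 − 5.92/8.30) = 0.430

α = 0.430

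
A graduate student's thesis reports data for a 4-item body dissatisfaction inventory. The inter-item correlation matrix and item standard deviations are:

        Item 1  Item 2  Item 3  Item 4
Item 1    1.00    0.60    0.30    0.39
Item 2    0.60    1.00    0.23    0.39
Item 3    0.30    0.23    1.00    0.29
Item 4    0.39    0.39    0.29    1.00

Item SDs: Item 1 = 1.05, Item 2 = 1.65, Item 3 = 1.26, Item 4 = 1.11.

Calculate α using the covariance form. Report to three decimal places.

α = 0.683

Σσ²ᵢ = 1.05² + 1.65² + 1.26² + 1.11² = 6.6447
Covariances σ_ij = r_ij · s_i · s_j:
  σ(Item 1,Item 2) = 0.60 × 1.05 × 1.65 = 1.0395
  σ(Item 1,Item 3) = 0.30 × 1.05 × 1.26 = 0.3969
  σ(Item 1,Item 4) = 0.39 × 1.05 × 1.11 = 0.4545
  σ(Item 2,Item 3) = 0.23 × 1.65 × 1.26 = 0.4782
  σ(Item 2,Item 4) = 0.39 × 1.65 × 1.11 = 0.7143
  σ(Item 3,Item 4) = 0.29 × 1.26 × 1.11 = 0.4056
σ²_T = Σσ²ᵢ + 2·Σσ_ij = 6.6447 + 2 × 3.4890 = 13.6227
α = (4/3)·(1 − 6.6447/13.6227) = 0.683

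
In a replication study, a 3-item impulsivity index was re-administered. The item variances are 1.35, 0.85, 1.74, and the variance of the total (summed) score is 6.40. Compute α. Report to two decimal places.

Σσᵢ² = 1.35 + 0.85 + 1.74 = 3.94
α = (k/(k−1))·(1 − Σσᵢ²/Var(T)) = (3/2)·(1 − 3.94/6.40) = 0.58

α = 0.58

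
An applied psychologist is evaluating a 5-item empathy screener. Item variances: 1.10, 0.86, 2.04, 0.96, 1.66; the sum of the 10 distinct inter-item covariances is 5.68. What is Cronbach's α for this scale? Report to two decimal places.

α = 0.79

sum of item variances = 1.10 + 0.86 + 2.04 + 0.96 + 1.66 = 6.62
Sum of distinct covariances = 5.68
σ²_T = sum of item variances + 2·Σcov = 6.62 + 2 × 5.68 = 17.98
α = (5/4)·(1 − 6.62/17.98) = 0.79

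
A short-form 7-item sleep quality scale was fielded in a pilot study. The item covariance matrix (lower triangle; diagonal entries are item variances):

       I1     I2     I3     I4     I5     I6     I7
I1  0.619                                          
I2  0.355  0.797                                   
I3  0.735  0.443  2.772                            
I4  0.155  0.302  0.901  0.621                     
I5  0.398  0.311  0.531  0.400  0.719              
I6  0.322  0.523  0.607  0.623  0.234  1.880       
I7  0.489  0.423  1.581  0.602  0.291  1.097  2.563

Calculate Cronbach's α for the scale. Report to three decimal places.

sum of item variances = 0.619 + 0.797 + 2.772 + 0.621 + 0.719 + 1.880 + 2.563 = 9.971
Sum of off-diagonal covariances = 11.323
σ²_T = 9.971 + 2 × 11.323 = 32.617
α = (k/(k−1))·(1 − sum of item variances/σ²_T) = (7/6)·(1 − 9.971/32.617) = 0.810

α = 0.810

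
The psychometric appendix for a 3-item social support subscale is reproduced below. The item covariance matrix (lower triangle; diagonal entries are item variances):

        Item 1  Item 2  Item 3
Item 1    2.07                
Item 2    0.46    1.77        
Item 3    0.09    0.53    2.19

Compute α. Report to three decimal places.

α = 0.396

Σσᵢ² = 2.07 + 1.77 + 2.19 = 6.03
Σ_{i<j} σ_ij = 1.08
σ²_total = 6.03 + 2 × 1.08 = 8.19
α = (k/(k−1))·(1 − Σσᵢ²/σ²_total) = (3/2)·(1 − 6.03/8.19) = 0.396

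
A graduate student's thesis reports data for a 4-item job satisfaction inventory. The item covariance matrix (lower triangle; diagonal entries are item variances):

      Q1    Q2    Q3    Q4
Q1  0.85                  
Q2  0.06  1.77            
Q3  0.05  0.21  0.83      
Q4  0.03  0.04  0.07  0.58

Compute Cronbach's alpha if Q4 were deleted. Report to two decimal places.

Cronbach's alpha = 0.23

Remaining items: Q1, Q2, Q3 (k = 3).
Σσᵢ² = 0.85 + 1.77 + 0.83 = 3.45
σ²_T = 3.45 + 2 × 0.32 = 4.09
α (item deleted) = (3/2)·(1 − 3.45/4.09) = 0.23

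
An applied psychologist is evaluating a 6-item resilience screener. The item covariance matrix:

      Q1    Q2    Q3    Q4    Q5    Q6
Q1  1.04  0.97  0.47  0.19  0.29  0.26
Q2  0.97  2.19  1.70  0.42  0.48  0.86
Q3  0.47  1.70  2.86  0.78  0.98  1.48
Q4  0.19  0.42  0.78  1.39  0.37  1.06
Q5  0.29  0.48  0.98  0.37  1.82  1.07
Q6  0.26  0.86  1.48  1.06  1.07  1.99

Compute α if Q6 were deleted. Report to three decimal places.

Remaining items: Q1, Q2, Q3, Q4, Q5 (k = 5).
Σσᵢ² = 1.04 + 2.19 + 2.86 + 1.39 + 1.82 = 9.30
Var(T) = 9.30 + 2 × 6.65 = 22.60
α (item deleted) = (5/4)·(1 − 9.30/22.60) = 0.736

α = 0.736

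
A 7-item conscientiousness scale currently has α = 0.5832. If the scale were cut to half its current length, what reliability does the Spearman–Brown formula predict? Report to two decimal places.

predicted reliability = 0.41

Length factor m = 1/2
α' = m·α / (1 − (1−m)·α)
   = 1/2 × 0.5832 / (1 − (1 − 1/2) × 0.5832)
   = 0.2916 / 0.7084 = 0.41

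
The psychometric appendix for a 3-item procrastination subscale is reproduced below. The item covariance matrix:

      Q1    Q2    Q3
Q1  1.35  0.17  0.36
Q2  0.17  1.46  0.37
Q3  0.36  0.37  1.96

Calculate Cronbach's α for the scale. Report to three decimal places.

Cronbach's α = 0.411

Σσᵢ² = 1.35 + 1.46 + 1.96 = 4.77
Sum of off-diagonal covariances = 0.90
Var(T) = 4.77 + 2 × 0.90 = 6.57
α = (k/(k−1))·(1 − Σσᵢ²/Var(T)) = (3/2)·(1 − 4.77/6.57) = 0.411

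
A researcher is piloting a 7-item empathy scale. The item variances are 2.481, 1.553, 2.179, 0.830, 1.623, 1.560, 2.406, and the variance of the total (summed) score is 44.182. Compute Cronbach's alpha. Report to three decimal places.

Σσ²ᵢ = 2.481 + 1.553 + 2.179 + 0.830 + 1.623 + 1.560 + 2.406 = 12.632
α = (k/(k−1))·(1 − Σσ²ᵢ/Var(T)) = (7/6)·(1 − 12.632/44.182) = 0.833

Cronbach's alpha = 0.833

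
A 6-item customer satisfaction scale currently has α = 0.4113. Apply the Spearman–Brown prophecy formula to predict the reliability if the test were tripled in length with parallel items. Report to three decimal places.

Length factor m = 3
α' = m·α / (1 + (m−1)·α)
   = 3 × 0.4113 / (1 + (3 − 1) × 0.4113)
   = 1.2339 / 1.8226 = 0.677

predicted reliability = 0.677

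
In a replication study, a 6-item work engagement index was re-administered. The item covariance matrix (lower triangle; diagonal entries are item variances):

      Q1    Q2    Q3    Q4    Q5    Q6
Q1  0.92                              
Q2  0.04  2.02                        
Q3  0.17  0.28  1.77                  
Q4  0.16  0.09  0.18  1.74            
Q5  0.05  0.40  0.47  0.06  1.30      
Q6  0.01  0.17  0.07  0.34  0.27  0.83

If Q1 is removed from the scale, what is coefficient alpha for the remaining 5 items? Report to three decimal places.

α = 0.473

Remaining items: Q2, Q3, Q4, Q5, Q6 (k = 5).
Σσ²ᵢ = 2.02 + 1.77 + 1.74 + 1.30 + 0.83 = 7.66
Var(T) = 7.66 + 2 × 2.33 = 12.32
α (item deleted) = (5/4)·(1 − 7.66/12.32) = 0.473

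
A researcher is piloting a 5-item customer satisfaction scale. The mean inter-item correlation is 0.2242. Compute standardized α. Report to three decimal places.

Standardized α = k·r̄ / (1 + (k−1)·r̄) = 5 × 0.2242 / (1 + 4 × 0.2242)
  = 1.1210 / 1.8968 = 0.591

α = 0.591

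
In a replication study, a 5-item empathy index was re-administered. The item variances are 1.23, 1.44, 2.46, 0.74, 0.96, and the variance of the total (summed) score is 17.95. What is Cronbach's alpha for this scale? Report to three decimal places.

Σσ²ᵢ = 1.23 + 1.44 + 2.46 + 0.74 + 0.96 = 6.83
α = (k/(k−1))·(1 − Σσ²ᵢ/Var(T)) = (5/4)·(1 − 6.83/17.95) = 0.774

Cronbach's alpha = 0.774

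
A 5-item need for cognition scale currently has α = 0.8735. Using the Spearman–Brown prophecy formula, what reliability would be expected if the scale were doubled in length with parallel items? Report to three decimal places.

Length factor m = 2
α' = m·α / (1 + (m−1)·α)
   = 2 × 0.8735 / (1 + (2 − 1) × 0.8735)
   = 1.7470 / 1.8735 = 0.932

predicted reliability = 0.932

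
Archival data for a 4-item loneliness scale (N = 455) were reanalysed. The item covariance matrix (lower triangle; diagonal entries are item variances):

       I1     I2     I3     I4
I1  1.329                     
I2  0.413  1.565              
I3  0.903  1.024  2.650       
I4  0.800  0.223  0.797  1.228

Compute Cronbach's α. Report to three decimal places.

α = 0.735

Σσ²ᵢ = 1.329 + 1.565 + 2.650 + 1.228 = 6.772
Sum of the distinct covariances = 4.160
σ²_total = 6.772 + 2 × 4.160 = 15.092
α = (k/(k−1))·(1 − Σσ²ᵢ/σ²_total) = (4/3)·(1 − 6.772/15.092) = 0.735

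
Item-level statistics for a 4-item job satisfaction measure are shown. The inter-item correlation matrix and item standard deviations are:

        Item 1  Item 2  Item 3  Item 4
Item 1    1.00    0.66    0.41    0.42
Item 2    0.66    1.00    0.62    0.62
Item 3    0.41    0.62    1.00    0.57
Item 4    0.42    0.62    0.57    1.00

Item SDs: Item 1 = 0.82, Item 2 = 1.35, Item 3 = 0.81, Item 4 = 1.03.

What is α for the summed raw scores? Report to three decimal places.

α = 0.821

Σσ²ᵢ = 0.82² + 1.35² + 0.81² + 1.03² = 4.2119
Covariances σ_ij = r_ij · s_i · s_j:
  σ(Item 1,Item 2) = 0.66 × 0.82 × 1.35 = 0.7306
  σ(Item 1,Item 3) = 0.41 × 0.82 × 0.81 = 0.2723
  σ(Item 1,Item 4) = 0.42 × 0.82 × 1.03 = 0.3547
  σ(Item 2,Item 3) = 0.62 × 1.35 × 0.81 = 0.6780
  σ(Item 2,Item 4) = 0.62 × 1.35 × 1.03 = 0.8621
  σ(Item 3,Item 4) = 0.57 × 0.81 × 1.03 = 0.4756
σ²_T = Σσ²ᵢ + 2·Σσ_ij = 4.2119 + 2 × 3.3733 = 10.9585
α = (4/3)·(1 − 4.2119/10.9585) = 0.821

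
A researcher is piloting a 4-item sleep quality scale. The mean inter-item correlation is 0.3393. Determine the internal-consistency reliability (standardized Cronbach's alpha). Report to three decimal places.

Standardized α = k·r̄ / (1 + (k−1)·r̄) = 4 × 0.3393 / (1 + 3 × 0.3393)
  = 1.3572 / 2.0179 = 0.673

α = 0.673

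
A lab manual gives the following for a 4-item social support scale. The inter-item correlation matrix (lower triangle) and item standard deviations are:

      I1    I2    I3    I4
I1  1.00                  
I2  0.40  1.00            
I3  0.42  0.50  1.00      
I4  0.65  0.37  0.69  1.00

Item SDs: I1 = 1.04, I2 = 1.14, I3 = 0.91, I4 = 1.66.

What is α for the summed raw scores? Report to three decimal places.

Σσ²ᵢ = 1.04² + 1.14² + 0.91² + 1.66² = 5.9649
Covariances σ_ij = r_ij · s_i · s_j:
  σ(I1,I2) = 0.40 × 1.04 × 1.14 = 0.4742
  σ(I1,I3) = 0.42 × 1.04 × 0.91 = 0.3975
  σ(I1,I4) = 0.65 × 1.04 × 1.66 = 1.1222
  σ(I2,I3) = 0.50 × 1.14 × 0.91 = 0.5187
  σ(I2,I4) = 0.37 × 1.14 × 1.66 = 0.7002
  σ(I3,I4) = 0.69 × 0.91 × 1.66 = 1.0423
σ²_T = Σσ²ᵢ + 2·Σσ_ij = 5.9649 + 2 × 4.2551 = 14.4751
α = (4/3)·(1 − 5.9649/14.4751) = 0.784

α = 0.784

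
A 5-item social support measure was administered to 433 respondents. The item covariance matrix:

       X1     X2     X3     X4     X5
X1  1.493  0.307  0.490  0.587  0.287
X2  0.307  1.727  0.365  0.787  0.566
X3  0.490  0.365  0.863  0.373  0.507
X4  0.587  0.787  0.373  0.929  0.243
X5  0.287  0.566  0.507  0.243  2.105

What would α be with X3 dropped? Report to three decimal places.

α = 0.627

Remaining items: X1, X2, X4, X5 (k = 4).
Σσᵢ² = 1.493 + 1.727 + 0.929 + 2.105 = 6.254
Var(T) = 6.254 + 2 × 2.777 = 11.808
α (item deleted) = (4/3)·(1 − 6.254/11.808) = 0.627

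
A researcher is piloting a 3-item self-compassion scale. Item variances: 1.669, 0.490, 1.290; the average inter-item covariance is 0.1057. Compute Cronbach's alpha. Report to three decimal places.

ΣVar(i) = 1.669 + 0.490 + 1.290 = 3.449
Sum of the 3 distinct covariances = 3 × 0.1057 = 0.3171
Var(T) = ΣVar(i) + 2·Σcov = 3.449 + 2 × 0.3171 = 4.0832
α = (3/2)·(1 − 3.449/4.0832) = 0.233

α = 0.233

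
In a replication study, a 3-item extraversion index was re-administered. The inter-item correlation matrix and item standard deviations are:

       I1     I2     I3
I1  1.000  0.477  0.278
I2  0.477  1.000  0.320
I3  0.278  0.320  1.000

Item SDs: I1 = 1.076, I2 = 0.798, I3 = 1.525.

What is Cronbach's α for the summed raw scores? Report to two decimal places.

α = 0.57

Σσ²ᵢ = 1.076² + 0.798² + 1.525² = 4.1202
Covariances σ_ij = r_ij · s_i · s_j:
  σ(I1,I2) = 0.477 × 1.076 × 0.798 = 0.4096
  σ(I1,I3) = 0.278 × 1.076 × 1.525 = 0.4562
  σ(I2,I3) = 0.320 × 0.798 × 1.525 = 0.3894
σ²_T = Σσ²ᵢ + 2·Σσ_ij = 4.1202 + 2 × 1.2552 = 6.6306
α = (3/2)·(1 − 4.1202/6.6306) = 0.57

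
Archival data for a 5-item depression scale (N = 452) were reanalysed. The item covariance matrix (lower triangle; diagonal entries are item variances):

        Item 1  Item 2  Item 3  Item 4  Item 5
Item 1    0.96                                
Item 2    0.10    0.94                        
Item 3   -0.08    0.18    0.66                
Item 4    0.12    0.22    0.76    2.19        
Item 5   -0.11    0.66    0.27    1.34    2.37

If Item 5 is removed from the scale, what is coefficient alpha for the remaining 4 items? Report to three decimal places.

α = 0.472

Remaining items: Item 1, Item 2, Item 3, Item 4 (k = 4).
Σσᵢ² = 0.96 + 0.94 + 0.66 + 2.19 = 4.75
σ²_T = 4.75 + 2 × 1.30 = 7.35
α (item deleted) = (4/3)·(1 − 4.75/7.35) = 0.472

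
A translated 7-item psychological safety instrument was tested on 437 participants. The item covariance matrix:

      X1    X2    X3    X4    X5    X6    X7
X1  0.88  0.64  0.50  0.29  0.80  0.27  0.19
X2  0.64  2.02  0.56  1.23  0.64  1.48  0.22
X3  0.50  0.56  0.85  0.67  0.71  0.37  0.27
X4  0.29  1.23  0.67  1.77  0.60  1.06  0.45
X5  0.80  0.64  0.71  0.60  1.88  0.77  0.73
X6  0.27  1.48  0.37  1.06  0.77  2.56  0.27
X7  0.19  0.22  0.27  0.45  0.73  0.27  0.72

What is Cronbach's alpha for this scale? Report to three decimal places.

Σσᵢ² = 0.88 + 2.02 + 0.85 + 1.77 + 1.88 + 2.56 + 0.72 = 10.68
Sum of the distinct covariances = 12.72
σ²_total = 10.68 + 2 × 12.72 = 36.12
α = (k/(k−1))·(1 − Σσᵢ²/σ²_total) = (7/6)·(1 − 10.68/36.12) = 0.822

α = 0.822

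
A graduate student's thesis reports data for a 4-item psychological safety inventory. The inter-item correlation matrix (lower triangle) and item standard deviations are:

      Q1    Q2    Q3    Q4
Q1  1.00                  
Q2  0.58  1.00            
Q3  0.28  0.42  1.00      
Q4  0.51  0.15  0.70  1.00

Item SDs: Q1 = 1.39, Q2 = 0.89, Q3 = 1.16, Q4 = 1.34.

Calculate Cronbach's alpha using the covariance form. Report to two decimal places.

α = 0.75

Σσ²ᵢ = 1.39² + 0.89² + 1.16² + 1.34² = 5.8654
Covariances σ_ij = r_ij · s_i · s_j:
  σ(Q1,Q2) = 0.58 × 1.39 × 0.89 = 0.7175
  σ(Q1,Q3) = 0.28 × 1.39 × 1.16 = 0.4515
  σ(Q1,Q4) = 0.51 × 1.39 × 1.34 = 0.9499
  σ(Q2,Q3) = 0.42 × 0.89 × 1.16 = 0.4336
  σ(Q2,Q4) = 0.15 × 0.89 × 1.34 = 0.1789
  σ(Q3,Q4) = 0.70 × 1.16 × 1.34 = 1.0881
σ²_T = Σσ²ᵢ + 2·Σσ_ij = 5.8654 + 2 × 3.8195 = 13.5044
α = (4/3)·(1 − 5.8654/13.5044) = 0.75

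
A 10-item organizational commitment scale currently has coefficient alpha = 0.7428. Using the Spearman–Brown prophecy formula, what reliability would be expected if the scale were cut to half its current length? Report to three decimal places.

Length factor m = 1/2
α' = m·α / (1 − (1−m)·α)
   = 1/2 × 0.7428 / (1 − (1 − 1/2) × 0.7428)
   = 0.3714 / 0.6286 = 0.591

predicted reliability = 0.591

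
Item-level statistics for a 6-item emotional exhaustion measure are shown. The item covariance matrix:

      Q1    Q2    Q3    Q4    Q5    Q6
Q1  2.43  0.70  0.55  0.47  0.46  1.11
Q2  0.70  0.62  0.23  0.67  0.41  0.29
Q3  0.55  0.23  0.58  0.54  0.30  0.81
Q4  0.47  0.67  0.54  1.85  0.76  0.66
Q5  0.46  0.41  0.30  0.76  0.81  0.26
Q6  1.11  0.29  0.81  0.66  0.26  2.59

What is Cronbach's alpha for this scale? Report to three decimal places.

Cronbach's alpha = 0.779

Σσᵢ² = 2.43 + 0.62 + 0.58 + 1.85 + 0.81 + 2.59 = 8.88
Σ_{i<j} σ_ij = 8.22
Var(T) = 8.88 + 2 × 8.22 = 25.32
α = (k/(k−1))·(1 − Σσᵢ²/Var(T)) = (6/5)·(1 − 8.88/25.32) = 0.779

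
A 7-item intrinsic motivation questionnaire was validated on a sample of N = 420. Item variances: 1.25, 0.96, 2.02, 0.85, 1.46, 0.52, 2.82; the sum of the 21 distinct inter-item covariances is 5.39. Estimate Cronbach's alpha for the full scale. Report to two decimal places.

Σσ²ᵢ = 1.25 + 0.96 + 2.02 + 0.85 + 1.46 + 0.52 + 2.82 = 9.88
Sum of distinct covariances = 5.39
Var(T) = Σσ²ᵢ + 2·Σcov = 9.88 + 2 × 5.39 = 20.66
α = (7/6)·(1 − 9.88/20.66) = 0.61

α = 0.61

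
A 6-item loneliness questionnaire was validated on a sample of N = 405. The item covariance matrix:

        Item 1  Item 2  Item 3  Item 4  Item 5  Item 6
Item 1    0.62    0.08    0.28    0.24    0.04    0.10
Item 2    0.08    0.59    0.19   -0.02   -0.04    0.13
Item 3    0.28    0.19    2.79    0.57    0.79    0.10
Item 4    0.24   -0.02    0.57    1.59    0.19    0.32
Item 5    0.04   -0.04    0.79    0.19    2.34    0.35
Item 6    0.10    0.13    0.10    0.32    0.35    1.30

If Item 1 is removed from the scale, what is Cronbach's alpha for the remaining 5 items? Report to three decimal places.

Cronbach's alpha = 0.468

Remaining items: Item 2, Item 3, Item 4, Item 5, Item 6 (k = 5).
sum of item variances = 0.59 + 2.79 + 1.59 + 2.34 + 1.30 = 8.61
σ²_total = 8.61 + 2 × 2.58 = 13.77
α (item deleted) = (5/4)·(1 − 8.61/13.77) = 0.468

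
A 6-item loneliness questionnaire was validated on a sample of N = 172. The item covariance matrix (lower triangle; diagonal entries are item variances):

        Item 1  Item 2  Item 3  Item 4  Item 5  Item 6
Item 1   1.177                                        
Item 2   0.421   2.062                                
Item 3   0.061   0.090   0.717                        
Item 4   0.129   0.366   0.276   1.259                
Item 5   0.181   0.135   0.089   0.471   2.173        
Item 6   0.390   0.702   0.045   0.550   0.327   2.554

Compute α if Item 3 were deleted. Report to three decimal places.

α = 0.554

Remaining items: Item 1, Item 2, Item 4, Item 5, Item 6 (k = 5).
Σσᵢ² = 1.177 + 2.062 + 1.259 + 2.173 + 2.554 = 9.225
σ²_T = 9.225 + 2 × 3.672 = 16.569
α (item deleted) = (5/4)·(1 − 9.225/16.569) = 0.554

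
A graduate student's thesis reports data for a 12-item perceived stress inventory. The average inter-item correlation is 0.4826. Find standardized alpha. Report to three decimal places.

standardized alpha = 0.918

Standardized α = k·r̄ / (1 + (k−1)·r̄) = 12 × 0.4826 / (1 + 11 × 0.4826)
  = 5.7912 / 6.3086 = 0.918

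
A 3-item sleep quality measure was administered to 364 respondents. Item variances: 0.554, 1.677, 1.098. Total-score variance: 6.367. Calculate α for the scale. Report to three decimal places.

α = 0.716

Σσ²ᵢ = 0.554 + 1.677 + 1.098 = 3.329
α = (k/(k−1))·(1 − Σσ²ᵢ/σ²_T) = (3/2)·(1 − 3.329/6.367) = 0.716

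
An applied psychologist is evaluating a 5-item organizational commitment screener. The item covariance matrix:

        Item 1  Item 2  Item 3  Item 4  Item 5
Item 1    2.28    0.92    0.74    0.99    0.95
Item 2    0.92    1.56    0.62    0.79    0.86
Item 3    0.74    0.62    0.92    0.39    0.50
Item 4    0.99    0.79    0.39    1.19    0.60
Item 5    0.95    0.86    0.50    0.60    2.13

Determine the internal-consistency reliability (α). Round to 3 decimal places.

sum of item variances = 2.28 + 1.56 + 0.92 + 1.19 + 2.13 = 8.08
Σ_{i<j} σ_ij = 7.36
σ²_T = 8.08 + 2 × 7.36 = 22.80
α = (k/(k−1))·(1 − sum of item variances/σ²_T) = (5/4)·(1 − 8.08/22.80) = 0.807

α = 0.807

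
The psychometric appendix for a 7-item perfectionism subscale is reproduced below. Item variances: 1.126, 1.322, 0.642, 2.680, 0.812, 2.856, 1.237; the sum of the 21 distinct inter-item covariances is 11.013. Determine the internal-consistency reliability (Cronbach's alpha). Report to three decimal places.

α = 0.786

ΣVar(i) = 1.126 + 1.322 + 0.642 + 2.680 + 0.812 + 2.856 + 1.237 = 10.675
Sum of distinct covariances = 11.013
total variance = ΣVar(i) + 2·Σcov = 10.675 + 2 × 11.013 = 32.701
α = (7/6)·(1 − 10.675/32.701) = 0.786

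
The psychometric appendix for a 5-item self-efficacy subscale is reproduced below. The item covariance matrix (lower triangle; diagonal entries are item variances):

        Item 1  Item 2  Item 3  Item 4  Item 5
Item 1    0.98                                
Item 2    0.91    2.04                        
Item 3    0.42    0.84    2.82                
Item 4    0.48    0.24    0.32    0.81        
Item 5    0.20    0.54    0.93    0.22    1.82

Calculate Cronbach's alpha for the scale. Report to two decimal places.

ΣVar(i) = 0.98 + 2.04 + 2.82 + 0.81 + 1.82 = 8.47
Sum of off-diagonal covariances = 5.10
σ²_total = 8.47 + 2 × 5.10 = 18.67
α = (k/(k−1))·(1 − ΣVar(i)/σ²_total) = (5/4)·(1 − 8.47/18.67) = 0.68

α = 0.68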